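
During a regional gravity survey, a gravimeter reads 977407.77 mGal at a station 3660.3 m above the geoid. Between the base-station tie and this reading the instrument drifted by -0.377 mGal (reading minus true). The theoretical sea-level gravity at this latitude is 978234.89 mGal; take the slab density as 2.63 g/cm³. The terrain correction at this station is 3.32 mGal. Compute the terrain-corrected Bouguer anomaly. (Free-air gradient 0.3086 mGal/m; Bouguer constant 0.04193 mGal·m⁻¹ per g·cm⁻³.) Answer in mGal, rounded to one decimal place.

Drift-corrected reading = 977407.77 − (-0.377) = 977408.147 mGal
Free-air correction = 0.3086 × 3660.3 = 1129.57 mGal
Free-air anomaly = 977408.147 − 978234.89 + (1129.57) = 302.827 mGal
Bouguer slab correction = 0.04193 × 2.63 × 3660.3 = 403.64 mGal
Simple Bouguer anomaly = 302.827 − (403.64) = -100.813 mGal
Complete Bouguer anomaly = -100.813 + 3.32 = -97.493 mGal

-97.5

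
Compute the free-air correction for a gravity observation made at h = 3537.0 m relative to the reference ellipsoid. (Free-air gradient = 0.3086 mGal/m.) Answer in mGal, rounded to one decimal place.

1091.5

Free-air correction = 0.3086 × 3537.0 = 1091.5 mGal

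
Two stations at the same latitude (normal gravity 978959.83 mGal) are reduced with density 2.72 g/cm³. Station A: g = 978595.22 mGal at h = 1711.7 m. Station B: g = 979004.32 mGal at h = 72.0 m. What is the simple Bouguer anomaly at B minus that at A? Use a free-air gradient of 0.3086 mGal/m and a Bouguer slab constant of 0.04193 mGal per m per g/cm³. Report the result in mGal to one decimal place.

Δg_SB(A) = 978595.22 − 978959.83 + 0.3086×1711.7 − 0.04193×2.72×1711.7 = -31.60 mGal
Δg_SB(B) = 979004.32 − 978959.83 + 0.3086×72.0 − 0.04193×2.72×72.0 = 58.50 mGal
Difference = 58.50 − (-31.60) = 90.10 mGal

90.1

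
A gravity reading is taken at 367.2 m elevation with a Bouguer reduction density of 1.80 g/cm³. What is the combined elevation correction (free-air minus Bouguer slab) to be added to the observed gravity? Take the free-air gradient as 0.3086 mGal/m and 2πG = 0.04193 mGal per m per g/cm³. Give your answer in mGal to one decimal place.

Combined gradient = 0.3086 − 0.04193 × 1.80 = 0.2331260 mGal/m
Combined elevation correction = 0.2331260 × 367.2 = 85.6 mGal

85.6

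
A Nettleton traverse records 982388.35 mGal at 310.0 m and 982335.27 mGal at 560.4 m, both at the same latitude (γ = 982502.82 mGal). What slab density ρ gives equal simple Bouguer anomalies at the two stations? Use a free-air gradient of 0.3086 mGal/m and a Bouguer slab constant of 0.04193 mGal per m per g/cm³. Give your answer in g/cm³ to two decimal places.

Δg_obs = 982335.27 − 982388.35 = -53.08 mGal over Δh = 560.4 − 310.0 = 250.4 m
Equal Bouguer anomalies ⇒ Δg_obs + (0.3086 − 0.04193ρ)·Δh = 0
0.3086 − 0.04193ρ = −Δg_obs/Δh = 0.21198
ρ = (0.3086 − 0.21198) / 0.04193 = 2.30 g/cm³

2.30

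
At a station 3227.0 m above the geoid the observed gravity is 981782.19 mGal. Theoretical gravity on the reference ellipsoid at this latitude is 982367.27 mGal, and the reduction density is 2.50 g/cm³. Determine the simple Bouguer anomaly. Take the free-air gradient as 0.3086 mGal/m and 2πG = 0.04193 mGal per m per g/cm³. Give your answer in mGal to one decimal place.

72.5

Free-air correction = 0.3086 × 3227.0 = 995.85 mGal
Free-air anomaly = 981782.19 − 982367.27 + (995.85) = 410.77 mGal
Bouguer slab correction = 0.04193 × 2.50 × 3227.0 = 338.27 mGal
Simple Bouguer anomaly = 410.77 − (338.27) = 72.50 mGal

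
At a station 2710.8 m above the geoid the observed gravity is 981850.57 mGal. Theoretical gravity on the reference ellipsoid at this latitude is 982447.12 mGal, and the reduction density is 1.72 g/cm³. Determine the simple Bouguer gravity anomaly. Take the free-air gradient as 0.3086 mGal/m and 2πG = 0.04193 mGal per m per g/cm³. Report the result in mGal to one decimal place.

Free-air correction = 0.3086 × 2710.8 = 836.55 mGal
Free-air anomaly = 981850.57 − 982447.12 + (836.55) = 240.00 mGal
Bouguer slab correction = 0.04193 × 1.72 × 2710.8 = 195.50 mGal
Simple Bouguer anomaly = 240.00 − (195.50) = 44.50 mGal

44.5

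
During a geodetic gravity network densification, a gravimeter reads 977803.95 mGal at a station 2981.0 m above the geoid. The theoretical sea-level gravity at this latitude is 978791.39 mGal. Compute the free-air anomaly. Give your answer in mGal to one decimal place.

Free-air correction = 0.3086 × 2981.0 = 919.94 mGal
Free-air anomaly = 977803.95 − 978791.39 + (919.94) = -67.50 mGal

-67.5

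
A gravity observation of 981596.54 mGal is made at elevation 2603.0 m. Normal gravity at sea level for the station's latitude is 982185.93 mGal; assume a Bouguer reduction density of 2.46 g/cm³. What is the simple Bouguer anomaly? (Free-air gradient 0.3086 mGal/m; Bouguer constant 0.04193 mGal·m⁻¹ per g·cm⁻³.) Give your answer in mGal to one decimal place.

Free-air correction = 0.3086 × 2603.0 = 803.29 mGal
Free-air anomaly = 981596.54 − 982185.93 + (803.29) = 213.90 mGal
Bouguer slab correction = 0.04193 × 2.46 × 2603.0 = 268.49 mGal
Simple Bouguer anomaly = 213.90 − (268.49) = -54.59 mGal

-54.6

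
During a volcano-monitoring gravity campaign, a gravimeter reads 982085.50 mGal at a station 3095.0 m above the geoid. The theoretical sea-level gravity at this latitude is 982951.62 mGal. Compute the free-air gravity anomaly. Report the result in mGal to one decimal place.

Free-air correction = 0.3086 × 3095.0 = 955.12 mGal
Free-air anomaly = 982085.50 − 982951.62 + (955.12) = 89.00 mGal

89.0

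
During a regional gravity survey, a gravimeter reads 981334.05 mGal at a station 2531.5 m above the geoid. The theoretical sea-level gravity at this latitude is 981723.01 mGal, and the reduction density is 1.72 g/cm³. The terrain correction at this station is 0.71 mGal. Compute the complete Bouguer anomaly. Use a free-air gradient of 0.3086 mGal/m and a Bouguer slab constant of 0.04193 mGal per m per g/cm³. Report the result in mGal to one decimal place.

210.4

Free-air correction = 0.3086 × 2531.5 = 781.22 mGal
Free-air anomaly = 981334.05 − 981723.01 + (781.22) = 392.26 mGal
Bouguer slab correction = 0.04193 × 1.72 × 2531.5 = 182.57 mGal
Simple Bouguer anomaly = 392.26 − (182.57) = 209.69 mGal
Complete Bouguer anomaly = 209.69 + 0.71 = 210.40 mGal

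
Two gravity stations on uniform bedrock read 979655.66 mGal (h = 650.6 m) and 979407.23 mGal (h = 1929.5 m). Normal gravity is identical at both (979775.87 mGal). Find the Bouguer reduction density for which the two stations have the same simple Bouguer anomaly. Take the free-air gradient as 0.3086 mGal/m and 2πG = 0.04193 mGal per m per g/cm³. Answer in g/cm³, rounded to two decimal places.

2.73

Δg_obs = 979407.23 − 979655.66 = -248.43 mGal over Δh = 1929.5 − 650.6 = 1278.9 m
Equal Bouguer anomalies ⇒ Δg_obs + (0.3086 − 0.04193ρ)·Δh = 0
0.3086 − 0.04193ρ = −Δg_obs/Δh = 0.19425
ρ = (0.3086 − 0.19425) / 0.04193 = 2.73 g/cm³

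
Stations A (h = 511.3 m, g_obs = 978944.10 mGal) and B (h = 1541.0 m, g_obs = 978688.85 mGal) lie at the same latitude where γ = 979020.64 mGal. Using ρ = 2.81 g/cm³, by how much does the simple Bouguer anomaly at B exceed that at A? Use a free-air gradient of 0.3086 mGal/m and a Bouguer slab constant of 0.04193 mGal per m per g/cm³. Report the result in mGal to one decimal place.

Δg_SB(A) = 978944.10 − 979020.64 + 0.3086×511.3 − 0.04193×2.81×511.3 = 21.00 mGal
Δg_SB(B) = 978688.85 − 979020.64 + 0.3086×1541.0 − 0.04193×2.81×1541.0 = -37.80 mGal
Difference = -37.80 − (21.00) = -58.80 mGal

-58.8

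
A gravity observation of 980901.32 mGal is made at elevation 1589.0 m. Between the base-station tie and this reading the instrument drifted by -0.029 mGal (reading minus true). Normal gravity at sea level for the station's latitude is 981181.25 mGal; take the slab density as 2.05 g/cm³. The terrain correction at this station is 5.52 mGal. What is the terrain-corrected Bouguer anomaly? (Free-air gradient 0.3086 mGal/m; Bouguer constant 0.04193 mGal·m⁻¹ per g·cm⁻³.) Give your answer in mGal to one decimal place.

Drift-corrected reading = 980901.32 − (-0.029) = 980901.349 mGal
Free-air correction = 0.3086 × 1589.0 = 490.37 mGal
Free-air anomaly = 980901.349 − 981181.25 + (490.37) = 210.469 mGal
Bouguer slab correction = 0.04193 × 2.05 × 1589.0 = 136.58 mGal
Simple Bouguer anomaly = 210.469 − (136.58) = 73.889 mGal
Complete Bouguer anomaly = 73.889 + 5.52 = 79.409 mGal

79.4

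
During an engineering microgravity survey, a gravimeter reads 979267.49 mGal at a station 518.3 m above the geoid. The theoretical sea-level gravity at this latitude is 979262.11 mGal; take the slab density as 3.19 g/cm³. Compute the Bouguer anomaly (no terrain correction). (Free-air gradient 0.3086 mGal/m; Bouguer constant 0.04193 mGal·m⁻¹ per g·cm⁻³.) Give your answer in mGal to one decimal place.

96.0

Free-air correction = 0.3086 × 518.3 = 159.95 mGal
Free-air anomaly = 979267.49 − 979262.11 + (159.95) = 165.33 mGal
Bouguer slab correction = 0.04193 × 3.19 × 518.3 = 69.33 mGal
Simple Bouguer anomaly = 165.33 − (69.33) = 96.00 mGal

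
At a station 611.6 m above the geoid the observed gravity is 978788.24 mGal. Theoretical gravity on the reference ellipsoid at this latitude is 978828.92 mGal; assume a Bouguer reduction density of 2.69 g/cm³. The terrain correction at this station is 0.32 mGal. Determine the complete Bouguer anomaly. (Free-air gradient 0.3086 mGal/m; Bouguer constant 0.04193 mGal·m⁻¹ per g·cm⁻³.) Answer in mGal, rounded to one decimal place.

Free-air correction = 0.3086 × 611.6 = 188.74 mGal
Free-air anomaly = 978788.24 − 978828.92 + (188.74) = 148.06 mGal
Bouguer slab correction = 0.04193 × 2.69 × 611.6 = 68.98 mGal
Simple Bouguer anomaly = 148.06 − (68.98) = 79.08 mGal
Complete Bouguer anomaly = 79.08 + 0.32 = 79.40 mGal

79.4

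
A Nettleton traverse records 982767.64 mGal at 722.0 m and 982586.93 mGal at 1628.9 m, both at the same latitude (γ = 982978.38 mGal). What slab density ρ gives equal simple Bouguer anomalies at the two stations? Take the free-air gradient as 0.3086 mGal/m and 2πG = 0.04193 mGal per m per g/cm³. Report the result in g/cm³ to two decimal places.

2.61

Δg_obs = 982586.93 − 982767.64 = -180.71 mGal over Δh = 1628.9 − 722.0 = 906.9 m
Equal Bouguer anomalies ⇒ Δg_obs + (0.3086 − 0.04193ρ)·Δh = 0
0.3086 − 0.04193ρ = −Δg_obs/Δh = 0.19926
ρ = (0.3086 − 0.19926) / 0.04193 = 2.61 g/cm³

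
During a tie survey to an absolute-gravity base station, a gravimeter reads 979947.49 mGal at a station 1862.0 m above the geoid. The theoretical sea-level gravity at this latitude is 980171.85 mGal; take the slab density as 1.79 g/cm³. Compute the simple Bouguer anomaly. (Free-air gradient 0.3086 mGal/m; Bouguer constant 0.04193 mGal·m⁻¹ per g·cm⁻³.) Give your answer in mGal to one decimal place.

Free-air correction = 0.3086 × 1862.0 = 574.61 mGal
Free-air anomaly = 979947.49 − 980171.85 + (574.61) = 350.25 mGal
Bouguer slab correction = 0.04193 × 1.79 × 1862.0 = 139.75 mGal
Simple Bouguer anomaly = 350.25 − (139.75) = 210.50 mGal

210.5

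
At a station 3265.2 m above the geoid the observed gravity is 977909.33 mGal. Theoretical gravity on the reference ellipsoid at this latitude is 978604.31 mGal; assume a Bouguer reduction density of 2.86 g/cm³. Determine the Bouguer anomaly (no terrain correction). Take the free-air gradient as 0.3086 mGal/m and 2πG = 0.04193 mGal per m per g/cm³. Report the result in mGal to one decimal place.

Free-air correction = 0.3086 × 3265.2 = 1007.64 mGal
Free-air anomaly = 977909.33 − 978604.31 + (1007.64) = 312.66 mGal
Bouguer slab correction = 0.04193 × 2.86 × 3265.2 = 391.56 mGal
Simple Bouguer anomaly = 312.66 − (391.56) = -78.90 mGal

-78.9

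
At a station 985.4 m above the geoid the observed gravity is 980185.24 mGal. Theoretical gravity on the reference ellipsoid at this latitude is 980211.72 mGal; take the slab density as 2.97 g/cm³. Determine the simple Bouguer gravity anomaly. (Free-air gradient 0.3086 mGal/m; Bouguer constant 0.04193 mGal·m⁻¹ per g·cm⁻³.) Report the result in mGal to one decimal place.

154.9

Free-air correction = 0.3086 × 985.4 = 304.09 mGal
Free-air anomaly = 980185.24 − 980211.72 + (304.09) = 277.61 mGal
Bouguer slab correction = 0.04193 × 2.97 × 985.4 = 122.71 mGal
Simple Bouguer anomaly = 277.61 − (122.71) = 154.90 mGal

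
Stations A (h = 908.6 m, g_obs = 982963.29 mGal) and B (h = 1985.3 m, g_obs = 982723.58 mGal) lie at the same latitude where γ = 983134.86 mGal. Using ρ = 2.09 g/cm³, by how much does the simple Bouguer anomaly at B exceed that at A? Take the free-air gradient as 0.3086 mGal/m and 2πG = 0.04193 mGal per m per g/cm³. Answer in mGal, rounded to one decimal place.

-1.8

Δg_SB(A) = 982963.29 − 983134.86 + 0.3086×908.6 − 0.04193×2.09×908.6 = 29.20 mGal
Δg_SB(B) = 982723.58 − 983134.86 + 0.3086×1985.3 − 0.04193×2.09×1985.3 = 27.40 mGal
Difference = 27.40 − (29.20) = -1.80 mGal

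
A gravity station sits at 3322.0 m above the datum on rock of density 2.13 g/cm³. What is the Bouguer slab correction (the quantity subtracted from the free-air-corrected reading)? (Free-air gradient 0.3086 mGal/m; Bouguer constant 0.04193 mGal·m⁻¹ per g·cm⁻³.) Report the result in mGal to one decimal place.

296.7

Bouguer slab correction = 0.04193 × 2.13 × 3322.0 = 296.7 mGal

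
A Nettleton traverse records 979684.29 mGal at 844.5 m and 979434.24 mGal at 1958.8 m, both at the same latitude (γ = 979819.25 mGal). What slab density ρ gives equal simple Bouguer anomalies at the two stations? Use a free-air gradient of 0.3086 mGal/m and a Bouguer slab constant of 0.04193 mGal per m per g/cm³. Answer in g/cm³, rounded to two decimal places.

2.01

Δg_obs = 979434.24 − 979684.29 = -250.05 mGal over Δh = 1958.8 − 844.5 = 1114.3 m
Equal Bouguer anomalies ⇒ Δg_obs + (0.3086 − 0.04193ρ)·Δh = 0
0.3086 − 0.04193ρ = −Δg_obs/Δh = 0.22440
ρ = (0.3086 − 0.22440) / 0.04193 = 2.01 g/cm³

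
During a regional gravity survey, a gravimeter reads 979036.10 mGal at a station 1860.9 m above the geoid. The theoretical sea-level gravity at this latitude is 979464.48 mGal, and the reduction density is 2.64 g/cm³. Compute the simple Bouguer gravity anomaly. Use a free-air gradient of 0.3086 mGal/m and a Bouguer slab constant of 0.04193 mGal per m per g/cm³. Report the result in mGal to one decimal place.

Free-air correction = 0.3086 × 1860.9 = 574.27 mGal
Free-air anomaly = 979036.10 − 979464.48 + (574.27) = 145.89 mGal
Bouguer slab correction = 0.04193 × 2.64 × 1860.9 = 205.99 mGal
Simple Bouguer anomaly = 145.89 − (205.99) = -60.10 mGal

-60.1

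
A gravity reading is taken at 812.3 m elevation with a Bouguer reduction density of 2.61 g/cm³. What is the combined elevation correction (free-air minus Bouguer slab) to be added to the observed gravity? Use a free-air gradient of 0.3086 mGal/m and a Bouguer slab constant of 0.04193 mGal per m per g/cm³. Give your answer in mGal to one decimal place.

Combined gradient = 0.3086 − 0.04193 × 2.61 = 0.1991627 mGal/m
Combined elevation correction = 0.1991627 × 812.3 = 161.8 mGal

161.8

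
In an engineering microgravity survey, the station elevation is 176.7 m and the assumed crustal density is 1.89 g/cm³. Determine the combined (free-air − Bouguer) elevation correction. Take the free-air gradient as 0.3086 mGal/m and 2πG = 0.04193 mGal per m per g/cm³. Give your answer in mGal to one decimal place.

Combined gradient = 0.3086 − 0.04193 × 1.89 = 0.2293523 mGal/m
Combined elevation correction = 0.2293523 × 176.7 = 40.5 mGal

40.5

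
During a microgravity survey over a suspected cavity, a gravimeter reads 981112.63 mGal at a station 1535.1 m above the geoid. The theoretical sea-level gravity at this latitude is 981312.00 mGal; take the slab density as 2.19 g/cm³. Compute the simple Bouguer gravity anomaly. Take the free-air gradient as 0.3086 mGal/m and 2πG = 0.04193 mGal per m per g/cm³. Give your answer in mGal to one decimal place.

133.4

Free-air correction = 0.3086 × 1535.1 = 473.73 mGal
Free-air anomaly = 981112.63 − 981312.00 + (473.73) = 274.36 mGal
Bouguer slab correction = 0.04193 × 2.19 × 1535.1 = 140.96 mGal
Simple Bouguer anomaly = 274.36 − (140.96) = 133.40 mGal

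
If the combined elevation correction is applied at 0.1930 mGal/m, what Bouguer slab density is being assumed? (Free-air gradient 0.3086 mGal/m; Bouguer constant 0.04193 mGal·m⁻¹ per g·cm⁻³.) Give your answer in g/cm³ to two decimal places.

2.76

0.1930 = 0.3086 − 0.04193 × ρ
ρ = (0.3086 − 0.1930) / 0.04193 = 2.76 g/cm³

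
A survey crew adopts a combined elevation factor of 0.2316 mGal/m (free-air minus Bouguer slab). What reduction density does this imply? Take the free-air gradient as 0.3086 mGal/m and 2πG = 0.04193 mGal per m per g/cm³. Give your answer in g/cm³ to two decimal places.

1.84

0.2316 = 0.3086 − 0.04193 × ρ
ρ = (0.3086 − 0.2316) / 0.04193 = 1.84 g/cm³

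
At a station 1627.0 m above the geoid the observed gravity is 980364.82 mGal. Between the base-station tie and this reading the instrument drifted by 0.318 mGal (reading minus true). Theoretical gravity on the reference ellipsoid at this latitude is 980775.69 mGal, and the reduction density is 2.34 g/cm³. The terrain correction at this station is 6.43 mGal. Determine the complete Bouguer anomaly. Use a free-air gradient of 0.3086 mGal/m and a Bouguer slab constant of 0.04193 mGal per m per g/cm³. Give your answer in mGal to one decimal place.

-62.3

Drift-corrected reading = 980364.82 − (0.318) = 980364.502 mGal
Free-air correction = 0.3086 × 1627.0 = 502.09 mGal
Free-air anomaly = 980364.502 − 980775.69 + (502.09) = 90.902 mGal
Bouguer slab correction = 0.04193 × 2.34 × 1627.0 = 159.64 mGal
Simple Bouguer anomaly = 90.902 − (159.64) = -68.738 mGal
Complete Bouguer anomaly = -68.738 + 6.43 = -62.308 mGal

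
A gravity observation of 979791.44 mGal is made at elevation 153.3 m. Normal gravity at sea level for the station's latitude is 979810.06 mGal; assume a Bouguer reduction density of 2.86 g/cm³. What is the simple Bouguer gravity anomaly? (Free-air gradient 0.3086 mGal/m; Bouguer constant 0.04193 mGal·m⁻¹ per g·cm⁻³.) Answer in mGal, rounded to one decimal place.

Free-air correction = 0.3086 × 153.3 = 47.31 mGal
Free-air anomaly = 979791.44 − 979810.06 + (47.31) = 28.69 mGal
Bouguer slab correction = 0.04193 × 2.86 × 153.3 = 18.38 mGal
Simple Bouguer anomaly = 28.69 − (18.38) = 10.31 mGal

10.3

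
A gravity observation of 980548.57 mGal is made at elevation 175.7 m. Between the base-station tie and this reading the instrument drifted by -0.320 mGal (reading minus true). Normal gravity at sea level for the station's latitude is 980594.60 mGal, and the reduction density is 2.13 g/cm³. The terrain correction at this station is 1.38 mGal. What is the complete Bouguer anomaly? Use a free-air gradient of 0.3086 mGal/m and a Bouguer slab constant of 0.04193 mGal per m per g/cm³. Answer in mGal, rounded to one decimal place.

Drift-corrected reading = 980548.57 − (-0.320) = 980548.890 mGal
Free-air correction = 0.3086 × 175.7 = 54.22 mGal
Free-air anomaly = 980548.890 − 980594.60 + (54.22) = 8.510 mGal
Bouguer slab correction = 0.04193 × 2.13 × 175.7 = 15.69 mGal
Simple Bouguer anomaly = 8.510 − (15.69) = -7.180 mGal
Complete Bouguer anomaly = -7.180 + 1.38 = -5.800 mGal

-5.8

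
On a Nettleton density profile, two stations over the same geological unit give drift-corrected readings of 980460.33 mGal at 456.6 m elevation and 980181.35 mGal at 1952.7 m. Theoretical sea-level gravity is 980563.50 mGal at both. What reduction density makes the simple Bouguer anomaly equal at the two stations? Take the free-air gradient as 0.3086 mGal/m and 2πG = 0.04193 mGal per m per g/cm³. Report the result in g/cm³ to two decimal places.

Δg_obs = 980181.35 − 980460.33 = -278.98 mGal over Δh = 1952.7 − 456.6 = 1496.1 m
Equal Bouguer anomalies ⇒ Δg_obs + (0.3086 − 0.04193ρ)·Δh = 0
0.3086 − 0.04193ρ = −Δg_obs/Δh = 0.18647
ρ = (0.3086 − 0.18647) / 0.04193 = 2.91 g/cm³

2.91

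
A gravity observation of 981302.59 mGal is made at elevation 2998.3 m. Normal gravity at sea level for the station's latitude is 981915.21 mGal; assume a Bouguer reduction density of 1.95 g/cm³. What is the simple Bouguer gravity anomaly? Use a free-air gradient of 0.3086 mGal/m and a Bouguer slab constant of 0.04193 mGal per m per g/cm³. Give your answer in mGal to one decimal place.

67.5

Free-air correction = 0.3086 × 2998.3 = 925.28 mGal
Free-air anomaly = 981302.59 − 981915.21 + (925.28) = 312.66 mGal
Bouguer slab correction = 0.04193 × 1.95 × 2998.3 = 245.15 mGal
Simple Bouguer anomaly = 312.66 − (245.15) = 67.51 mGal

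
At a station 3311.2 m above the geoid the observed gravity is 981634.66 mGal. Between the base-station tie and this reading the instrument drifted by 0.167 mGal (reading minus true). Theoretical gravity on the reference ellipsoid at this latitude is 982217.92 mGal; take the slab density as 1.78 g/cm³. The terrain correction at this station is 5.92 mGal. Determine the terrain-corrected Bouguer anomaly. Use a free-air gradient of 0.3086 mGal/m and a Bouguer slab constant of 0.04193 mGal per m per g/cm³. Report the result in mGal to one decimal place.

197.2

Drift-corrected reading = 981634.66 − (0.167) = 981634.493 mGal
Free-air correction = 0.3086 × 3311.2 = 1021.84 mGal
Free-air anomaly = 981634.493 − 982217.92 + (1021.84) = 438.413 mGal
Bouguer slab correction = 0.04193 × 1.78 × 3311.2 = 247.13 mGal
Simple Bouguer anomaly = 438.413 − (247.13) = 191.283 mGal
Complete Bouguer anomaly = 191.283 + 5.92 = 197.203 mGal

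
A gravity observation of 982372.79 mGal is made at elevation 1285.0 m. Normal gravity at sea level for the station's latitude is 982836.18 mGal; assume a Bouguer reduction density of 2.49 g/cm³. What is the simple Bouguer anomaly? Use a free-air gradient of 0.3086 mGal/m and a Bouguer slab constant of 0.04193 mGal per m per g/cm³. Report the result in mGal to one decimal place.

Free-air correction = 0.3086 × 1285.0 = 396.55 mGal
Free-air anomaly = 982372.79 − 982836.18 + (396.55) = -66.84 mGal
Bouguer slab correction = 0.04193 × 2.49 × 1285.0 = 134.16 mGal
Simple Bouguer anomaly = -66.84 − (134.16) = -201.00 mGal

-201.0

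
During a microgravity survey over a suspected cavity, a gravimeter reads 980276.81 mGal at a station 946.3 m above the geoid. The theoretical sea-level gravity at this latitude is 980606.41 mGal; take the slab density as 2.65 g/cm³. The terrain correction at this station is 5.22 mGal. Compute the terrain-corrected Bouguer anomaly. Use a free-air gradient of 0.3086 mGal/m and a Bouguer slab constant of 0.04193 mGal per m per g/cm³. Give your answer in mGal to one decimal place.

-137.5

Free-air correction = 0.3086 × 946.3 = 292.03 mGal
Free-air anomaly = 980276.81 − 980606.41 + (292.03) = -37.57 mGal
Bouguer slab correction = 0.04193 × 2.65 × 946.3 = 105.15 mGal
Simple Bouguer anomaly = -37.57 − (105.15) = -142.72 mGal
Complete Bouguer anomaly = -142.72 + 5.22 = -137.50 mGal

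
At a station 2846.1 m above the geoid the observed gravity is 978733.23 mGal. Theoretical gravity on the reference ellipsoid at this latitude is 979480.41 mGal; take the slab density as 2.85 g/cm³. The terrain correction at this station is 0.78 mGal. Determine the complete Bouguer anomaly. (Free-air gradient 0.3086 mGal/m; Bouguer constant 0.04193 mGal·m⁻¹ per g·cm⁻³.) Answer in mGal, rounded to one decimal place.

Free-air correction = 0.3086 × 2846.1 = 878.31 mGal
Free-air anomaly = 978733.23 − 979480.41 + (878.31) = 131.13 mGal
Bouguer slab correction = 0.04193 × 2.85 × 2846.1 = 340.11 mGal
Simple Bouguer anomaly = 131.13 − (340.11) = -208.98 mGal
Complete Bouguer anomaly = -208.98 + 0.78 = -208.20 mGal

-208.2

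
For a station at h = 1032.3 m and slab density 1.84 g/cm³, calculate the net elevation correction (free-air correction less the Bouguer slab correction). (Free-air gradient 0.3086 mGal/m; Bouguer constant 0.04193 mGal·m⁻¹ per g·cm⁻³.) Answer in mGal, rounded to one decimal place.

Combined gradient = 0.3086 − 0.04193 × 1.84 = 0.2314488 mGal/m
Combined elevation correction = 0.2314488 × 1032.3 = 238.9 mGal

238.9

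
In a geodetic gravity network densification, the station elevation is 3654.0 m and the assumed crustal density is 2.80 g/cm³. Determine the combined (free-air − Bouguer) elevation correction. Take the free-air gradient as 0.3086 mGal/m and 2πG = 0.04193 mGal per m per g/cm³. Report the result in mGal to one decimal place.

698.6

Combined gradient = 0.3086 − 0.04193 × 2.80 = 0.1911960 mGal/m
Combined elevation correction = 0.1911960 × 3654.0 = 698.6 mGal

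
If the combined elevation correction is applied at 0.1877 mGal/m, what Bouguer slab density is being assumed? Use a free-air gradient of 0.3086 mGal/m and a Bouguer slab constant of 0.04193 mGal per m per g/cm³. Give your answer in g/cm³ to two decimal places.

0.1877 = 0.3086 − 0.04193 × ρ
ρ = (0.3086 − 0.1877) / 0.04193 = 2.88 g/cm³

2.88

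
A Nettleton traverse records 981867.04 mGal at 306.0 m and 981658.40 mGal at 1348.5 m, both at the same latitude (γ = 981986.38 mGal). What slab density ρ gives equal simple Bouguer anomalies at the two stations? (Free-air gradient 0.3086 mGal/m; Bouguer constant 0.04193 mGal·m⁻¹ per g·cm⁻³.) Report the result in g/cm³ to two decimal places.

Δg_obs = 981658.40 − 981867.04 = -208.64 mGal over Δh = 1348.5 − 306.0 = 1042.5 m
Equal Bouguer anomalies ⇒ Δg_obs + (0.3086 − 0.04193ρ)·Δh = 0
0.3086 − 0.04193ρ = −Δg_obs/Δh = 0.20013
ρ = (0.3086 − 0.20013) / 0.04193 = 2.59 g/cm³

2.59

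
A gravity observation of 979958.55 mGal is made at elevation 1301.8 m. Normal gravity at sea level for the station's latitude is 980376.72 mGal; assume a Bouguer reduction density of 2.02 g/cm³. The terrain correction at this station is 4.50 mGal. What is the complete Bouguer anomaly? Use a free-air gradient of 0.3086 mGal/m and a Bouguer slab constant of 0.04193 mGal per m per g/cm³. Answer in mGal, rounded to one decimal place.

-122.2

Free-air correction = 0.3086 × 1301.8 = 401.74 mGal
Free-air anomaly = 979958.55 − 980376.72 + (401.74) = -16.43 mGal
Bouguer slab correction = 0.04193 × 2.02 × 1301.8 = 110.26 mGal
Simple Bouguer anomaly = -16.43 − (110.26) = -126.69 mGal
Complete Bouguer anomaly = -126.69 + 4.50 = -122.19 mGal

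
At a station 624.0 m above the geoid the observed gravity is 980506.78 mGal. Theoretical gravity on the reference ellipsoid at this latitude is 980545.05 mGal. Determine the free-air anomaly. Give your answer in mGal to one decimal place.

154.3

Free-air correction = 0.3086 × 624.0 = 192.57 mGal
Free-air anomaly = 980506.78 − 980545.05 + (192.57) = 154.30 mGal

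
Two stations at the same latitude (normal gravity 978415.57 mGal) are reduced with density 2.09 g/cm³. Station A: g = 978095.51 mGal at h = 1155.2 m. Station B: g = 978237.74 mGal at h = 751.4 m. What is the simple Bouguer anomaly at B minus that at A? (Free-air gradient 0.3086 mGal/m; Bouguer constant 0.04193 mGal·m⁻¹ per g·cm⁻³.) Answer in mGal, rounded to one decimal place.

53.0

Δg_SB(A) = 978095.51 − 978415.57 + 0.3086×1155.2 − 0.04193×2.09×1155.2 = -64.80 mGal
Δg_SB(B) = 978237.74 − 978415.57 + 0.3086×751.4 − 0.04193×2.09×751.4 = -11.80 mGal
Difference = -11.80 − (-64.80) = 53.00 mGal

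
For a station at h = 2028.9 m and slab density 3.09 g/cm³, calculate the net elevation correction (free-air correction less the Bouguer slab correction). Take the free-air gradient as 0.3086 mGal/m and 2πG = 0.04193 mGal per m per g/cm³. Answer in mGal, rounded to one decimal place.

363.2

Combined gradient = 0.3086 − 0.04193 × 3.09 = 0.1790363 mGal/m
Combined elevation correction = 0.1790363 × 2028.9 = 363.2 mGal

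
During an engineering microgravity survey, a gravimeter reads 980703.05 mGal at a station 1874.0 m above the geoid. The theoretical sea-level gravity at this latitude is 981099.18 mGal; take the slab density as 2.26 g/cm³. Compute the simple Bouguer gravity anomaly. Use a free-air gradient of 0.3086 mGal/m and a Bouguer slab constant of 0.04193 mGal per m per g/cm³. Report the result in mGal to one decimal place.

Free-air correction = 0.3086 × 1874.0 = 578.32 mGal
Free-air anomaly = 980703.05 − 981099.18 + (578.32) = 182.19 mGal
Bouguer slab correction = 0.04193 × 2.26 × 1874.0 = 177.58 mGal
Simple Bouguer anomaly = 182.19 − (177.58) = 4.61 mGal

4.6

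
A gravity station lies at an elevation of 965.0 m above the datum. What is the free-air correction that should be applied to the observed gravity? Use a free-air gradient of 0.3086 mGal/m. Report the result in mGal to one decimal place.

297.8

Free-air correction = 0.3086 × 965.0 = 297.8 mGal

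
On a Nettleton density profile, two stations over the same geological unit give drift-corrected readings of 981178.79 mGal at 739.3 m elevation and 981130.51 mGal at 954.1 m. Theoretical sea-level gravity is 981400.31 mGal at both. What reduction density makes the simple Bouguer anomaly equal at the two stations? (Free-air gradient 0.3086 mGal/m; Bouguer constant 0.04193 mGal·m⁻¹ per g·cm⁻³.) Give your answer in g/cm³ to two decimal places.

2.00

Δg_obs = 981130.51 − 981178.79 = -48.28 mGal over Δh = 954.1 − 739.3 = 214.8 m
Equal Bouguer anomalies ⇒ Δg_obs + (0.3086 − 0.04193ρ)·Δh = 0
0.3086 − 0.04193ρ = −Δg_obs/Δh = 0.22477
ρ = (0.3086 − 0.22477) / 0.04193 = 2.00 g/cm³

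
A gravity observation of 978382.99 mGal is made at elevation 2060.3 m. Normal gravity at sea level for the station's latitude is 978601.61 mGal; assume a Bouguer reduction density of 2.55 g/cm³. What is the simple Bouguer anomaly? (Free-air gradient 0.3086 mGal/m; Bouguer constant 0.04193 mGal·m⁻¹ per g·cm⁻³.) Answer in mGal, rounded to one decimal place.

Free-air correction = 0.3086 × 2060.3 = 635.81 mGal
Free-air anomaly = 978382.99 − 978601.61 + (635.81) = 417.19 mGal
Bouguer slab correction = 0.04193 × 2.55 × 2060.3 = 220.29 mGal
Simple Bouguer anomaly = 417.19 − (220.29) = 196.90 mGal

196.9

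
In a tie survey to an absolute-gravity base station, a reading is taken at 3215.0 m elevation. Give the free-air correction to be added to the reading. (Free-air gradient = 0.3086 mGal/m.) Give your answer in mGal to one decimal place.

Free-air correction = 0.3086 × 3215.0 = 992.1 mGal

992.1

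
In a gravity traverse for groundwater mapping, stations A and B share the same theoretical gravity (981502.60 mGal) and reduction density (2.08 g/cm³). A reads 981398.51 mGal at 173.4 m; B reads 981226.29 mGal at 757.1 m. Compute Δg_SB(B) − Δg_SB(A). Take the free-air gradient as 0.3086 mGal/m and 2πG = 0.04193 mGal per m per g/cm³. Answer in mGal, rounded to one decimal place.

-43.0

Δg_SB(A) = 981398.51 − 981502.60 + 0.3086×173.4 − 0.04193×2.08×173.4 = -65.70 mGal
Δg_SB(B) = 981226.29 − 981502.60 + 0.3086×757.1 − 0.04193×2.08×757.1 = -108.70 mGal
Difference = -108.70 − (-65.70) = -43.00 mGal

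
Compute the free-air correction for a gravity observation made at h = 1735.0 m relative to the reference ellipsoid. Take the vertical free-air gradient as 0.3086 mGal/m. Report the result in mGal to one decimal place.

Free-air correction = 0.3086 × 1735.0 = 535.4 mGal

535.4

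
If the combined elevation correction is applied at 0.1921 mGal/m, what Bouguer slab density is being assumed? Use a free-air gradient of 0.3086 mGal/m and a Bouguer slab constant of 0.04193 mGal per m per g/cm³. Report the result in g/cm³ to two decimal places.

2.78

0.1921 = 0.3086 − 0.04193 × ρ
ρ = (0.3086 − 0.1921) / 0.04193 = 2.78 g/cm³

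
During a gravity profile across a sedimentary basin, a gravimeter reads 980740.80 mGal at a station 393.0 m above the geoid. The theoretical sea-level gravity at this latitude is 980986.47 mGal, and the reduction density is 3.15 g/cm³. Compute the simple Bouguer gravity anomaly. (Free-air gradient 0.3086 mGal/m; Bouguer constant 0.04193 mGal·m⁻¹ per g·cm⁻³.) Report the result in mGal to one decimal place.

-176.3

Free-air correction = 0.3086 × 393.0 = 121.28 mGal
Free-air anomaly = 980740.80 − 980986.47 + (121.28) = -124.39 mGal
Bouguer slab correction = 0.04193 × 3.15 × 393.0 = 51.91 mGal
Simple Bouguer anomaly = -124.39 − (51.91) = -176.30 mGal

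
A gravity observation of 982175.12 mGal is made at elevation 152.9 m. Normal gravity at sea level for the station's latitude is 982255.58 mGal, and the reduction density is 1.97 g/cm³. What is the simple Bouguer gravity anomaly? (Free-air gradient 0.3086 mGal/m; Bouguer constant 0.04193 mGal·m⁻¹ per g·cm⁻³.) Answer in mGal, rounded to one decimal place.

Free-air correction = 0.3086 × 152.9 = 47.18 mGal
Free-air anomaly = 982175.12 − 982255.58 + (47.18) = -33.28 mGal
Bouguer slab correction = 0.04193 × 1.97 × 152.9 = 12.63 mGal
Simple Bouguer anomaly = -33.28 − (12.63) = -45.91 mGal

-45.9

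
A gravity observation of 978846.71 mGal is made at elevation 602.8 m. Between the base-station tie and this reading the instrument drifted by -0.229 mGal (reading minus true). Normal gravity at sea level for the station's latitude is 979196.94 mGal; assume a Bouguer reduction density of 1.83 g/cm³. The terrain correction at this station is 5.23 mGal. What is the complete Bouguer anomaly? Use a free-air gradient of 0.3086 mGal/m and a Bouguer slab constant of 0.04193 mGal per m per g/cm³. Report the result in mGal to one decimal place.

Drift-corrected reading = 978846.71 − (-0.229) = 978846.939 mGal
Free-air correction = 0.3086 × 602.8 = 186.02 mGal
Free-air anomaly = 978846.939 − 979196.94 + (186.02) = -163.981 mGal
Bouguer slab correction = 0.04193 × 1.83 × 602.8 = 46.25 mGal
Simple Bouguer anomaly = -163.981 − (46.25) = -210.231 mGal
Complete Bouguer anomaly = -210.231 + 5.23 = -205.001 mGal

-205.0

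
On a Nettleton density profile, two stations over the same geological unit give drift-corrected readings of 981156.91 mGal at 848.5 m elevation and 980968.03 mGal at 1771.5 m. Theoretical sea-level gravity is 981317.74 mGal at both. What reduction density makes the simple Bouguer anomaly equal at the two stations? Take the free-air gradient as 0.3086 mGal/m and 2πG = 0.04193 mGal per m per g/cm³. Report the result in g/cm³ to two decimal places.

Δg_obs = 980968.03 − 981156.91 = -188.88 mGal over Δh = 1771.5 − 848.5 = 923.0 m
Equal Bouguer anomalies ⇒ Δg_obs + (0.3086 − 0.04193ρ)·Δh = 0
0.3086 − 0.04193ρ = −Δg_obs/Δh = 0.20464
ρ = (0.3086 − 0.20464) / 0.04193 = 2.48 g/cm³

2.48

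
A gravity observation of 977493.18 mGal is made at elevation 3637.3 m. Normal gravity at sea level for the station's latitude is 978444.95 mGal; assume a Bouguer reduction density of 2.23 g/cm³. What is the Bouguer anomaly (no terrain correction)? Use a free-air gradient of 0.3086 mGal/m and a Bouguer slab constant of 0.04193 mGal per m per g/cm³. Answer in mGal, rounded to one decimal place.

-169.4

Free-air correction = 0.3086 × 3637.3 = 1122.47 mGal
Free-air anomaly = 977493.18 − 978444.95 + (1122.47) = 170.70 mGal
Bouguer slab correction = 0.04193 × 2.23 × 3637.3 = 340.10 mGal
Simple Bouguer anomaly = 170.70 − (340.10) = -169.40 mGal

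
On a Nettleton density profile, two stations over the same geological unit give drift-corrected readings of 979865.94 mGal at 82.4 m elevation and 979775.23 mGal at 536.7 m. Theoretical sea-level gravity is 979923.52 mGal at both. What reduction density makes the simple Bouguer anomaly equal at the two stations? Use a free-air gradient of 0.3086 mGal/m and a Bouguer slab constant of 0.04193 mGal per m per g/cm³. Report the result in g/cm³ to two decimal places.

Δg_obs = 979775.23 − 979865.94 = -90.71 mGal over Δh = 536.7 − 82.4 = 454.3 m
Equal Bouguer anomalies ⇒ Δg_obs + (0.3086 − 0.04193ρ)·Δh = 0
0.3086 − 0.04193ρ = −Δg_obs/Δh = 0.19967
ρ = (0.3086 − 0.19967) / 0.04193 = 2.60 g/cm³

2.60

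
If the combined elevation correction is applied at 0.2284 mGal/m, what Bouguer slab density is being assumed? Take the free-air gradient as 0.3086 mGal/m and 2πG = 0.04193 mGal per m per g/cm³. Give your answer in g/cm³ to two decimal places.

0.2284 = 0.3086 − 0.04193 × ρ
ρ = (0.3086 − 0.2284) / 0.04193 = 1.91 g/cm³

1.91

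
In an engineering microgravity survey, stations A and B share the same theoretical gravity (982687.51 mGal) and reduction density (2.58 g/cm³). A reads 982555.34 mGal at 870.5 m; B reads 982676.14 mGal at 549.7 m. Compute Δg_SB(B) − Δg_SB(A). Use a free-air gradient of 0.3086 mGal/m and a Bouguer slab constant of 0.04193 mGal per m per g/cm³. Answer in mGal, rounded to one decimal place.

56.5

Δg_SB(A) = 982555.34 − 982687.51 + 0.3086×870.5 − 0.04193×2.58×870.5 = 42.30 mGal
Δg_SB(B) = 982676.14 − 982687.51 + 0.3086×549.7 − 0.04193×2.58×549.7 = 98.80 mGal
Difference = 98.80 − (42.30) = 56.50 mGal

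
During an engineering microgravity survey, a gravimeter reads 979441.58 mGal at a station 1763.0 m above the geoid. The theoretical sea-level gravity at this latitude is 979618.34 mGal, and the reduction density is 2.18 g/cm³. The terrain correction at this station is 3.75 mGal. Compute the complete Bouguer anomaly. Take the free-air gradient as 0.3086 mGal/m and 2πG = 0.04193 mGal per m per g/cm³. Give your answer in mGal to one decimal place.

209.9

Free-air correction = 0.3086 × 1763.0 = 544.06 mGal
Free-air anomaly = 979441.58 − 979618.34 + (544.06) = 367.30 mGal
Bouguer slab correction = 0.04193 × 2.18 × 1763.0 = 161.15 mGal
Simple Bouguer anomaly = 367.30 − (161.15) = 206.15 mGal
Complete Bouguer anomaly = 206.15 + 3.75 = 209.90 mGal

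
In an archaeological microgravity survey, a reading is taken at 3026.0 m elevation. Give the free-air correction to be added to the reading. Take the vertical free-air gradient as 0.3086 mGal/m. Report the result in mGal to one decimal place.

Free-air correction = 0.3086 × 3026.0 = 933.8 mGal

933.8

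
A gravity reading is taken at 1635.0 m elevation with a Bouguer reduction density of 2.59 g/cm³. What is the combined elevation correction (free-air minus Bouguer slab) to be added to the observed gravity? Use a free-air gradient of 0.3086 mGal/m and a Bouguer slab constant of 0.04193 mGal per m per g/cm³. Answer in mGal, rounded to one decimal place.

Combined gradient = 0.3086 − 0.04193 × 2.59 = 0.2000013 mGal/m
Combined elevation correction = 0.2000013 × 1635.0 = 327.0 mGal

327.0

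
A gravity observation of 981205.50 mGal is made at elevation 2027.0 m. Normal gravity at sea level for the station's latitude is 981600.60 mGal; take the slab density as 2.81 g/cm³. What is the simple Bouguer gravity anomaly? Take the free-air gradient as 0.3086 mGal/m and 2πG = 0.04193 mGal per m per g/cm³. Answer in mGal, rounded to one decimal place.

Free-air correction = 0.3086 × 2027.0 = 625.53 mGal
Free-air anomaly = 981205.50 − 981600.60 + (625.53) = 230.43 mGal
Bouguer slab correction = 0.04193 × 2.81 × 2027.0 = 238.83 mGal
Simple Bouguer anomaly = 230.43 − (238.83) = -8.40 mGal

-8.4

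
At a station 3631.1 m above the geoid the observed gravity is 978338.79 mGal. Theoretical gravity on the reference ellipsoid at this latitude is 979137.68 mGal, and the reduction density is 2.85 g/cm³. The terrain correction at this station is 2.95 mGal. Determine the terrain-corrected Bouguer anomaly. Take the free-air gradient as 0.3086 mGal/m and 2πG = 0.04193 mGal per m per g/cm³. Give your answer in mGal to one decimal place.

-109.3

Free-air correction = 0.3086 × 3631.1 = 1120.56 mGal
Free-air anomaly = 978338.79 − 979137.68 + (1120.56) = 321.67 mGal
Bouguer slab correction = 0.04193 × 2.85 × 3631.1 = 433.92 mGal
Simple Bouguer anomaly = 321.67 − (433.92) = -112.25 mGal
Complete Bouguer anomaly = -112.25 + 2.95 = -109.30 mGal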